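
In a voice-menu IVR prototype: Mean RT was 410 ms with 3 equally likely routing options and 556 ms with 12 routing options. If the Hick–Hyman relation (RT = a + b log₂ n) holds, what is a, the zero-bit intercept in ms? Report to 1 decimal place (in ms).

Slope: b = (556 − 410) / (log₂ 12 − log₂ 3) = 146/2.0000 = 73.000 ms/bit.
Intercept: a = 410 − 73.000·log₂(3) = 294.298 ms.

294.3 ms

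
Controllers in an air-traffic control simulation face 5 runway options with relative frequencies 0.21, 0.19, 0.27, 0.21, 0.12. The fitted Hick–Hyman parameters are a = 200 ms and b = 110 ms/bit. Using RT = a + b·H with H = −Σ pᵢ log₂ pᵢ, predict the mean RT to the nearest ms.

451 ms

Entropy contributions −pᵢ log₂ pᵢ: 0.4728, 0.4552, 0.5100, 0.4728, 0.3671; sum H = 2.2780 bits.
RT = a + bH = 200 + 110·2.2780 = 450.58 ms.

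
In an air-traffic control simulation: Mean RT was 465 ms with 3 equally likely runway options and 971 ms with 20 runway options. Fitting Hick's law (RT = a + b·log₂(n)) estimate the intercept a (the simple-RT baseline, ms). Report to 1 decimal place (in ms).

172.0 ms

b = (RT₂ − RT₁)/(log₂ n₂ − log₂ n₁) = (971 − 465)/(4.3219 − 1.5850) = 184.876 ms/bit.
a = RT₁ − b·log₂ n₁ = 465 − 184.876 × 1.5850 = 171.978 ms.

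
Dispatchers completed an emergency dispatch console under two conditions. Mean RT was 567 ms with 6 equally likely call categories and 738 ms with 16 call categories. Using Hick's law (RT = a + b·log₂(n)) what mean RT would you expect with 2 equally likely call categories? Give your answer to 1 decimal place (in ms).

Solve the two-equation system in a and b:
  b = (738 − 567) / (log₂ 16 − log₂ 6) = 171 / (4 − 2.5850) = 120.845 ms/bit
  a = 567 − 120.845 × 2.5850 = 254.621 ms
Then RT(2) = 254.621 + 120.845 × log₂ 2 = 254.621 + 120.845 × 1 ≈ 375.465 ms.

375.5 ms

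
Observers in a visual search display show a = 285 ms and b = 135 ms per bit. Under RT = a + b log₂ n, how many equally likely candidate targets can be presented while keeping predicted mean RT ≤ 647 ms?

Information budget: (647 − 285)/135 = 2.6815 bits, so n ≤ 2^2.6815 = 6.415 → at most 6.

6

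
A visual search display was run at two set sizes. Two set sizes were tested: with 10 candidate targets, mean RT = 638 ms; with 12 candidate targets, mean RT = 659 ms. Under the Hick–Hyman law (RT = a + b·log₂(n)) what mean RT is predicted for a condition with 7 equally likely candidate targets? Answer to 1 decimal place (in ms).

Solve the two-equation system in a and b:
  b = (659 − 638) / (log₂ 12 − log₂ 10) = 21 / (3.5850 − 3.3219) = 79.837 ms/bit
  a = 638 − 79.837 × 3.3219 = 372.786 ms
Then RT(7) = 372.786 + 79.837 × log₂ 7 = 372.786 + 79.837 × 2.8074 ≈ 596.918 ms.

596.9 ms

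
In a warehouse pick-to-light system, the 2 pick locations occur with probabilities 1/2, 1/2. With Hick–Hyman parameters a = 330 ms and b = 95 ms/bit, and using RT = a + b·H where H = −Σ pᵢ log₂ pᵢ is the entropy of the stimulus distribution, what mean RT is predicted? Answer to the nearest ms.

H = −Σ pᵢ log₂ pᵢ = 0.5·1 + 0.5·1 = 1.000 bits.
RT = 330 + 95 × 1.000 = 425.00 ms.

425 ms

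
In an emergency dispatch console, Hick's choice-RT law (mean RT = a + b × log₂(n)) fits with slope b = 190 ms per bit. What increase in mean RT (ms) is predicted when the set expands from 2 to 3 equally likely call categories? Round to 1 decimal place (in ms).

ΔRT = (a + b log₂ n₂) − (a + b log₂ n₁) = b·(log₂ n₂ − log₂ n₁).
log₂(3) − log₂(2) = 1.5850 − 1 = 0.5850.
ΔRT = 190 × 0.5850 = 111.143 ms.

111.1 ms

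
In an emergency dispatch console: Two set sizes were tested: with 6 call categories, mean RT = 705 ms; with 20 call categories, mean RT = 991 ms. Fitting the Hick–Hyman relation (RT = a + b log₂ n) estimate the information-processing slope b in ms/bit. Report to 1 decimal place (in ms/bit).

Slope: b = (991 − 705) / (log₂ 20 − log₂ 6) = 286/1.7370 = 164.655 ms/bit.

164.7 ms/bit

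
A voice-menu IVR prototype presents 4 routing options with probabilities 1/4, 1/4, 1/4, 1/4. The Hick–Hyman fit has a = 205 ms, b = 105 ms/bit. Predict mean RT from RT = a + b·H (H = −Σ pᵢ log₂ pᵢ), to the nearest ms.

Each term −pᵢ log₂ pᵢ: 0.25·2 + 0.25·2 + 0.25·2 + 0.25·2; summed, H = 2.000 bits.
Mean RT = a + bH = 205 + 105·2.000 = 415.00 ms.

415 ms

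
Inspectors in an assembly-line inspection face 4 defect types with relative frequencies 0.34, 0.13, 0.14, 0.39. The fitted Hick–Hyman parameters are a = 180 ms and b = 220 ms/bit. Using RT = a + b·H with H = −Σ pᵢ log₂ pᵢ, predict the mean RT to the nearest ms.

Entropy contributions −pᵢ log₂ pᵢ: 0.5292, 0.3826, 0.3971, 0.5298; sum H = 1.8387 bits.
RT = a + bH = 180 + 220·1.8387 = 584.52 ms.

585 ms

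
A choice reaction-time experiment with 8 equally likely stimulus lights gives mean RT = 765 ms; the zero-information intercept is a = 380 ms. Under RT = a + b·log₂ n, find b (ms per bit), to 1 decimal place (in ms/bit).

128.3 ms/bit

b = (765 − 380) / log₂(8) = 385 / 3 = 128.333 ms/bit.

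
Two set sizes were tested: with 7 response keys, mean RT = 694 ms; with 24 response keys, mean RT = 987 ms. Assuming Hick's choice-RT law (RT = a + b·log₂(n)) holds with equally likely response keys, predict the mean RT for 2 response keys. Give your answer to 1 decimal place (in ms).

Fit slope and intercept:
  b = (987 − 694) / (log₂ 24 − log₂ 7) = 293 / (4.5850 − 2.8074) = 164.828 ms/bit
  a = 694 − 164.828 × 2.8074 = 231.269 ms
Then RT(2) = 231.269 + 164.828 × log₂ 2 = 231.269 + 164.828 × 1 ≈ 396.097 ms.

396.1 ms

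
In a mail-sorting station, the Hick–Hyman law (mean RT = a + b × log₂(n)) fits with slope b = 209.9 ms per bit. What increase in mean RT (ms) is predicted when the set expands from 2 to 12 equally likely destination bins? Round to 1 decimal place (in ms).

542.6 ms

Only the slope matters, since a is common to both: ΔRT = b·log₂(n₂/n₁).
log₂(12) − log₂(2) = 3.5850 − 1 = 2.5850.
ΔRT = 209.9 × 2.5850 = 542.584 ms.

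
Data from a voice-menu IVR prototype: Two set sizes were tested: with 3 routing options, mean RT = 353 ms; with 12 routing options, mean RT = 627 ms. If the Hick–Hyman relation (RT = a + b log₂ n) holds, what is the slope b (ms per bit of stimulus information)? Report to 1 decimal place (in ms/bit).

Slope: b = (627 − 353) / (log₂ 12 − log₂ 3) = 274/2.0000 = 137.000 ms/bit.

137.0 ms/bit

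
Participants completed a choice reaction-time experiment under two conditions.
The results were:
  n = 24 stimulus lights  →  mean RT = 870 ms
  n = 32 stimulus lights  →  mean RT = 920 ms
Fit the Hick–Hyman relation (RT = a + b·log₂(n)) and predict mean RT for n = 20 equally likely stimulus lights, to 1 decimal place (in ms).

Fit slope and intercept:
  b = (920 − 870) / (log₂ 32 − log₂ 24) = 50 / (5 − 4.5850) = 120.471 ms/bit
  a = 870 − 120.471 × 4.5850 = 317.645 ms
Then RT(20) = 317.645 + 120.471 × log₂ 20 = 317.645 + 120.471 × 4.3219 ≈ 838.312 ms.

838.3 ms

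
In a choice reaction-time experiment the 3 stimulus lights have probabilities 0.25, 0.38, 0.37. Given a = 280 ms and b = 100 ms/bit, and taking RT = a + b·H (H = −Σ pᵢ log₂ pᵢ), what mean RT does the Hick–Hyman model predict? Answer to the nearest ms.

436 ms

Entropy contributions −pᵢ log₂ pᵢ: 0.5000, 0.5305, 0.5307; sum H = 1.5612 bits.
RT = a + bH = 280 + 100·1.5612 = 436.12 ms.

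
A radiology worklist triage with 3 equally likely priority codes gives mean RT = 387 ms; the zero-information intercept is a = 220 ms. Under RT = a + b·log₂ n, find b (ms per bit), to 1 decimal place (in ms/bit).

log₂(3) = 1.5850 bits.
b = (RT − a)/log₂ n = (387 − 220) / 1.5850 = 105.365 ms/bit.

105.4 ms/bit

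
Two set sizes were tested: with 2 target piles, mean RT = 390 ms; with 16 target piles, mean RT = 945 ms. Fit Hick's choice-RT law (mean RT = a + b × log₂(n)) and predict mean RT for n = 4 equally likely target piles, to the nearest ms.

Solve the two-equation system in a and b:
  b = (945 − 390) / (log₂ 16 − log₂ 2) = 555 / (4 − 1) = 185 ms/bit
  a = 390 − 185 × 1 = 205 ms
Then RT(4) = 205 + 185 × log₂ 4 = 205 + 185 × 2 ≈ 575.000 ms.

575 ms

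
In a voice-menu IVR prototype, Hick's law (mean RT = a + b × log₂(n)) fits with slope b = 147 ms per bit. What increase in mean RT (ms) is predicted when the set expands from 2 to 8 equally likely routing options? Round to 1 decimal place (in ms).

The intercept a cancels: ΔRT = b·(log₂ n₂ − log₂ n₁) = b·log₂(n₂/n₁).
log₂(8) − log₂(2) = log₂(8/2) = log₂(4) = 2.
ΔRT = 147 × 2.0000 = 294.000 ms.

294.0 ms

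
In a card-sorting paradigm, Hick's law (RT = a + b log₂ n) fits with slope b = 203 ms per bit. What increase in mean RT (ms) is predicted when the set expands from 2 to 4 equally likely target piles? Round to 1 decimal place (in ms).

Only the slope matters, since a is common to both: ΔRT = b·log₂(n₂/n₁).
log₂(4) − log₂(2) = log₂(4/2) = log₂(2) = 1.
ΔRT = 203 × 1.0000 = 203.000 ms.

203.0 ms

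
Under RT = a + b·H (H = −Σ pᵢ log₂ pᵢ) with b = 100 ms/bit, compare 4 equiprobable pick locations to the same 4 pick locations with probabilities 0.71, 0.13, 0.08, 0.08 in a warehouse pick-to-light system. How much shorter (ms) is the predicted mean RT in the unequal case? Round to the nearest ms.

68 ms

The RT saving is b·ΔH. Equiprobable H₀ = log₂(4) = 2.0000 bits; with the given probabilities H = 1.3165 bits.
b·(H₀ − H) = 100 × (2.0000 − 1.3165) = 68.35 ms.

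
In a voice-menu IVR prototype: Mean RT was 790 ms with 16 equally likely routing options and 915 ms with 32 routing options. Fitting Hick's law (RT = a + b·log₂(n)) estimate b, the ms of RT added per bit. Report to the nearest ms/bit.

125 ms/bit

Slope: b = (915 − 790) / (log₂ 32 − log₂ 16) = 125/1.0000 = 125 ms/bit.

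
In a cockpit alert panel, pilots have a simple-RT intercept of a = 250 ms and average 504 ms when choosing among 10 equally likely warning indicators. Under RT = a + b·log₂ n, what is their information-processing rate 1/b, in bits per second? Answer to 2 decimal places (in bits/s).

13.08 bits/s

Choice component = 504 − 250 = 254 ms over log₂(10) = 3.3219 bits.
b = 254 / 3.3219 = 76.462 ms/bit, so 1/b = 13.078 bits/s.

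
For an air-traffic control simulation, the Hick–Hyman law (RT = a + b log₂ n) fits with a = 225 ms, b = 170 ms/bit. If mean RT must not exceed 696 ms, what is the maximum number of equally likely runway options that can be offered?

6

170·log₂ n ≤ 696 − 225 = 471, giving log₂ n ≤ 2.7706 and n ≤ 6.824. The largest whole number is 6.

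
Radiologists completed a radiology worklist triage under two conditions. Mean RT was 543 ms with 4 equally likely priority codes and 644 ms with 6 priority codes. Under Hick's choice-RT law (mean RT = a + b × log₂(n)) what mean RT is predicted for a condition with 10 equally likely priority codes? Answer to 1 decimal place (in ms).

Solve the two-equation system in a and b:
  b = (644 − 543) / (log₂ 6 − log₂ 4) = 101 / (2.5850 − 2) = 172.661 ms/bit
  a = 543 − 172.661 × 2 = 197.679 ms
Then RT(10) = 197.679 + 172.661 × log₂ 10 = 197.679 + 172.661 × 3.3219 ≈ 771.245 ms.

771.2 ms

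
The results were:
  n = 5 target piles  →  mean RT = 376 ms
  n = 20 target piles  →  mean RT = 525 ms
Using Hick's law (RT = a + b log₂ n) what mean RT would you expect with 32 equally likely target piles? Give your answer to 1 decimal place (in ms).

Fit slope and intercept:
  b = (525 − 376) / (log₂ 20 − log₂ 5) = 149 / (4.3219 − 2.3219) = 74.500 ms/bit
  a = 376 − 74.500 × 2.3219 = 203.016 ms
Then RT(32) = 203.016 + 74.500 × log₂ 32 = 203.016 + 74.500 × 5 ≈ 575.516 ms.

575.5 ms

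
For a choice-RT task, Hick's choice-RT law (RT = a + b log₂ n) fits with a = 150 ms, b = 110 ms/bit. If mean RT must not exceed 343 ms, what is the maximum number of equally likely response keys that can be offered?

3

Set 150 + 110·log₂ n ≤ 343 → log₂ n ≤ (343 − 150)/110 = 1.7545.
So n ≤ 2^1.7545 = 3.374; the largest integer n is 3.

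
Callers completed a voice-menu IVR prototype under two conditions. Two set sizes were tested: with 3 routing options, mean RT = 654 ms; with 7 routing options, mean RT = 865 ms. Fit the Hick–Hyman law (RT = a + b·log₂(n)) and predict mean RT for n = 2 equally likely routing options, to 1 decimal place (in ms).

553.0 ms

With log₂ n on the abscissa the relation is linear; from the two conditions:
  b = (865 − 654) / (log₂ 7 − log₂ 3) = 211 / (2.8074 − 1.5850) = 172.612 ms/bit
  a = 654 − 172.612 × 1.5850 = 380.416 ms
Then RT(2) = 380.416 + 172.612 × log₂ 2 = 380.416 + 172.612 × 1 ≈ 553.028 ms.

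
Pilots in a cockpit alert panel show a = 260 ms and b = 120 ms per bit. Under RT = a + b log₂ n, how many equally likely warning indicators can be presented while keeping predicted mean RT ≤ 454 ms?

Set 260 + 120·log₂ n ≤ 454 → log₂ n ≤ (454 − 260)/120 = 1.6167.
So n ≤ 2^1.6167 = 3.067; the largest integer n is 3.

3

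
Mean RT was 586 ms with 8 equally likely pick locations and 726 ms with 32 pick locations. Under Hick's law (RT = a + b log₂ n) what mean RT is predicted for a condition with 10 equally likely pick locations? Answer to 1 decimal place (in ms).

608.5 ms

RT is linear in log₂ n, so two points fix the line:
  b = (726 − 586) / (log₂ 32 − log₂ 8) = 140 / (5 − 3) = 70.000 ms/bit
  a = 586 − 70.000 × 3 = 376.000 ms
Then RT(10) = 376.000 + 70.000 × log₂ 10 = 376.000 + 70.000 × 3.3219 ≈ 608.535 ms.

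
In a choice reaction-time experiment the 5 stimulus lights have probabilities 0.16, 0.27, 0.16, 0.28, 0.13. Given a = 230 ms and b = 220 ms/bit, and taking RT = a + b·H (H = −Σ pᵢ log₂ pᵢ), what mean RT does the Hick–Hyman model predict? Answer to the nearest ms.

H = 0.16·log₂(1/0.16) + 0.27·log₂(1/0.27) + 0.16·log₂(1/0.16) + 0.28·log₂(1/0.28) + 0.13·log₂(1/0.13) = 2.2529 bits.
RT = 230 + 220 × 2.2529 = 725.64 ms.

726 ms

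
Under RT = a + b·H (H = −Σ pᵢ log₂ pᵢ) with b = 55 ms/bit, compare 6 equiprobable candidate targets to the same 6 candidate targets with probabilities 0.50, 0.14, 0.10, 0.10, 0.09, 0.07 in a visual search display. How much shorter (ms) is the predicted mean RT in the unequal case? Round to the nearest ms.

24 ms

The RT saving is b·ΔH. Equiprobable H₀ = log₂(6) = 2.5850 bits; with the given probabilities H = 2.1427 bits.
b·(H₀ − H) = 55 × (2.5850 − 2.1427) = 24.32 ms.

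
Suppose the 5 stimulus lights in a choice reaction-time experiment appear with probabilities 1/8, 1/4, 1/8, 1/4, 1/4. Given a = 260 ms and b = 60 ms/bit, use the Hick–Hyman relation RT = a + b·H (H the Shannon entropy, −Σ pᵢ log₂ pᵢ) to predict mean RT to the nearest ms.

Each term −pᵢ log₂ pᵢ: 0.125·3 + 0.25·2 + 0.125·3 + 0.25·2 + 0.25·2; summed, H = 2.250 bits.
Mean RT = a + bH = 260 + 60·2.250 = 395.00 ms.

395 ms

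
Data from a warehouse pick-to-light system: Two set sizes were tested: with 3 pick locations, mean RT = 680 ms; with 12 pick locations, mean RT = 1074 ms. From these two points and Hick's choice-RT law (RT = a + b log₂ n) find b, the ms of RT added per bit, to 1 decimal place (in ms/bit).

The slope on a log₂ axis is (1074 − 680) / (3.5850 − 1.5850) = 197.000 ms/bit.

197.0 ms/bit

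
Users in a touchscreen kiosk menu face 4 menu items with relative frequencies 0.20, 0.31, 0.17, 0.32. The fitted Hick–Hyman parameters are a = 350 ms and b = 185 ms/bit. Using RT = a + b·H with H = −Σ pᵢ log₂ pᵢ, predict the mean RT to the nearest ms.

H = 0.20·log₂(1/0.20) + 0.31·log₂(1/0.31) + 0.17·log₂(1/0.17) + 0.32·log₂(1/0.32) = 1.9488 bits.
RT = 350 + 185 × 1.9488 = 710.53 ms.

711 ms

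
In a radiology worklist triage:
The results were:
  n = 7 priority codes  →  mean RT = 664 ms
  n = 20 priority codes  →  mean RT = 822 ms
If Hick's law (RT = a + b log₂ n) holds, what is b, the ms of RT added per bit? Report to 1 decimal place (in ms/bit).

104.3 ms/bit

The slope on a log₂ axis is (822 − 664) / (4.3219 − 2.8074) = 104.320 ms/bit.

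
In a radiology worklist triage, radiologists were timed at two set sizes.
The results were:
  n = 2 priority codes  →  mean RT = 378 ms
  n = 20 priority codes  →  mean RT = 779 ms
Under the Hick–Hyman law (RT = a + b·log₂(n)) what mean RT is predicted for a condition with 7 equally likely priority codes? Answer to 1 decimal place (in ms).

Fit slope and intercept:
  b = (779 − 378) / (log₂ 20 − log₂ 2) = 401 / (4.3219 − 1) = 120.713 ms/bit
  a = 378 − 120.713 × 1 = 257.287 ms
Then RT(7) = 257.287 + 120.713 × log₂ 7 = 257.287 + 120.713 × 2.8074 ≈ 596.171 ms.

596.2 ms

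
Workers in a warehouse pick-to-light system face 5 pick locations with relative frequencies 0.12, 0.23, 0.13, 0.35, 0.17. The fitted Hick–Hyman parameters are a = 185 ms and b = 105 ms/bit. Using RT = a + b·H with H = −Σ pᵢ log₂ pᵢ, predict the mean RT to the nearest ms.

416 ms

H = 0.12·log₂(1/0.12) + 0.23·log₂(1/0.23) + 0.13·log₂(1/0.13) + 0.35·log₂(1/0.35) + 0.17·log₂(1/0.17) = 2.2021 bits.
RT = 185 + 105 × 2.2021 = 416.22 ms.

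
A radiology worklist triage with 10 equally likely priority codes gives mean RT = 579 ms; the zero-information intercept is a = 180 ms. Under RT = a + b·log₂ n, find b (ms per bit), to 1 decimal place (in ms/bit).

10 alternatives carry log₂ 10 = 3.3219 bits; the choice cost is 579 − 180 = 399 ms, so b = 399/3.3219 = 120.111 ms/bit.

120.1 ms/bit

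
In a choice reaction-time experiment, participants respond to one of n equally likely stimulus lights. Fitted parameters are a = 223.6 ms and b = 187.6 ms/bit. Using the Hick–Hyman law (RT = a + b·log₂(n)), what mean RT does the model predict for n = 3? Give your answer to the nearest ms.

log₂(3) = 1.5850 bits, so RT = 223.6 + 187.6 × 1.5850 ≈ 520.939 ms.

521 ms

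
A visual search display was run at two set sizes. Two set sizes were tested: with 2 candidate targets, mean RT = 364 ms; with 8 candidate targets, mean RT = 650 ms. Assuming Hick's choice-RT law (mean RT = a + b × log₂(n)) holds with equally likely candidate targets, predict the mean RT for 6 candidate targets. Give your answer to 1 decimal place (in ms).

With log₂ n on the abscissa the relation is linear; from the two conditions:
  b = (650 − 364) / (log₂ 8 − log₂ 2) = 286 / (3 − 1) = 143.000 ms/bit
  a = 364 − 143.000 × 1 = 221.000 ms
Then RT(6) = 221.000 + 143.000 × log₂ 6 = 221.000 + 143.000 × 2.5850 ≈ 590.650 ms.

590.6 ms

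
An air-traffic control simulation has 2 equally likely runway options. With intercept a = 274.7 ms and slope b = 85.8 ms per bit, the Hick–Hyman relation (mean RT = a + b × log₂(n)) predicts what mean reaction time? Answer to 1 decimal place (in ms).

log₂(2) = 1 bits, so RT = 274.7 + 85.8 × 1 ≈ 360.500 ms.

360.5 ms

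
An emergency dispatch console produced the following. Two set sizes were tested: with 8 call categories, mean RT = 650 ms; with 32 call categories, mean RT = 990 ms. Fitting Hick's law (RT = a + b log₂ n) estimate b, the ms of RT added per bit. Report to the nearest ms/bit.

Slope: b = (990 − 650) / (log₂ 32 − log₂ 8) = 340/2.0000 = 170 ms/bit.

170 ms/bit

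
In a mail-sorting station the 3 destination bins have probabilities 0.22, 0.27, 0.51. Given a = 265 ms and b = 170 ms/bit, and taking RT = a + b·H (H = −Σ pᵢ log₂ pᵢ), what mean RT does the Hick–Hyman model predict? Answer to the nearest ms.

518 ms

Entropy contributions −pᵢ log₂ pᵢ: 0.4806, 0.5100, 0.4954; sum H = 1.4860 bits.
RT = a + bH = 265 + 170·1.4860 = 517.62 ms.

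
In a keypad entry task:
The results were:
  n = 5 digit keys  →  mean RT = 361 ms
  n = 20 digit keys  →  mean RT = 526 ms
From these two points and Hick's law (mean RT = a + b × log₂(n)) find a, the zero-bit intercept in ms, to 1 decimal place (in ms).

169.4 ms

The slope on a log₂ axis is (526 − 361) / (4.3219 − 2.3219) = 82.500 ms/bit.
Intercept: a = 361 − 82.500·log₂(5) = 169.441 ms.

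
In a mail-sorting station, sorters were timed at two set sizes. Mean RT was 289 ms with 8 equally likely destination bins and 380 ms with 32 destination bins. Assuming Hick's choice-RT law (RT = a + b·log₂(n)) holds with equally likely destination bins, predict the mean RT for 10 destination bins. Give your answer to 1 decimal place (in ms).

RT is linear in log₂ n, so two points fix the line:
  b = (380 − 289) / (log₂ 32 − log₂ 8) = 91 / (5 − 3) = 45.500 ms/bit
  a = 289 − 45.500 × 3 = 152.500 ms
Then RT(10) = 152.500 + 45.500 × log₂ 10 = 152.500 + 45.500 × 3.3219 ≈ 303.648 ms.

303.6 ms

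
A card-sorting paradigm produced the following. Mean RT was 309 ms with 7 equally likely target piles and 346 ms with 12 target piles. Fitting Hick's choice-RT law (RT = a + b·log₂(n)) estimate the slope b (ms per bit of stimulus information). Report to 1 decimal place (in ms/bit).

47.6 ms/bit

The slope on a log₂ axis is (346 − 309) / (3.5850 − 2.8074) = 47.582 ms/bit.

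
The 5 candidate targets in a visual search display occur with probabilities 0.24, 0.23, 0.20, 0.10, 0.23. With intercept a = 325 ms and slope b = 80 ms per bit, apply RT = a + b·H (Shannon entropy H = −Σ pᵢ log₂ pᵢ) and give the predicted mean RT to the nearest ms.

H = 0.24·log₂(1/0.24) + 0.23·log₂(1/0.23) + 0.20·log₂(1/0.20) + 0.10·log₂(1/0.10) + 0.23·log₂(1/0.23) = 2.2660 bits.
RT = 325 + 80 × 2.2660 = 506.28 ms.

506 ms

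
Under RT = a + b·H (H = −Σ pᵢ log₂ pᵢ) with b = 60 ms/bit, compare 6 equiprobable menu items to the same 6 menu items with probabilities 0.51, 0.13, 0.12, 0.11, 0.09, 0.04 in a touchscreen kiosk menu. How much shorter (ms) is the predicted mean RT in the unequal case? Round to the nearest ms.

29 ms

The RT saving is b·ΔH. Equiprobable H₀ = log₂(6) = 2.5850 bits; with the given probabilities H = 2.0938 bits.
b·(H₀ − H) = 60 × (2.5850 − 2.0938) = 29.47 ms.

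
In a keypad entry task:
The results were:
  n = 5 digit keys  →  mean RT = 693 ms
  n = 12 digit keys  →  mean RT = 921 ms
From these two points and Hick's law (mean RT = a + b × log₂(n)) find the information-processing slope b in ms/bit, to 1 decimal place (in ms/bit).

b = (RT₂ − RT₁)/(log₂ n₂ − log₂ n₁) = (921 − 693)/(3.5850 − 2.3219) = 180.518 ms/bit.

180.5 ms/bit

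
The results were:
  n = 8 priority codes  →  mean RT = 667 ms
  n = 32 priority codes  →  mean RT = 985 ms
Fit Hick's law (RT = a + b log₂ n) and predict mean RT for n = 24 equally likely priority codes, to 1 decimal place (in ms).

919.0 ms

RT is linear in log₂ n, so two points fix the line:
  b = (985 − 667) / (log₂ 32 − log₂ 8) = 318 / (5 − 3) = 159.000 ms/bit
  a = 667 − 159.000 × 3 = 190.000 ms
Then RT(24) = 190.000 + 159.000 × log₂ 24 = 190.000 + 159.000 × 4.5850 ≈ 919.009 ms.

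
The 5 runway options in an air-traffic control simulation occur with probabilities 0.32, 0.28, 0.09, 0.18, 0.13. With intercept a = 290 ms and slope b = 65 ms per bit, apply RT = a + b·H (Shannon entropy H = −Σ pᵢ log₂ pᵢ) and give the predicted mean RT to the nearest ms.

432 ms

Entropy contributions −pᵢ log₂ pᵢ: 0.5260, 0.5142, 0.3127, 0.4453, 0.3826; sum H = 2.1809 bits.
RT = a + bH = 290 + 65·2.1809 = 431.76 ms.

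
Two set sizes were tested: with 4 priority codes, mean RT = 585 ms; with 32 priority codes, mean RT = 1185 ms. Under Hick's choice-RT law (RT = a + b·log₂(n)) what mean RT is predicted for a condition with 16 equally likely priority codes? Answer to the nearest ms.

985 ms

RT is linear in log₂ n, so two points fix the line:
  b = (1185 − 585) / (log₂ 32 − log₂ 4) = 600 / (5 − 2) = 200 ms/bit
  a = 585 − 200 × 2 = 185 ms
Then RT(16) = 185 + 200 × log₂ 16 = 185 + 200 × 4 ≈ 985.000 ms.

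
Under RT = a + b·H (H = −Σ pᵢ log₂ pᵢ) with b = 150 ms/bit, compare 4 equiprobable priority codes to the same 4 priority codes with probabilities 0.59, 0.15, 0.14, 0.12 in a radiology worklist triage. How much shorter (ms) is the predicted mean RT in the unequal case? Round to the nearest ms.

Equiprobable entropy H₀ = log₂ 4 = 2.0000 bits.
Skewed entropy H = −Σ pᵢ log₂ pᵢ = 1.6238 bits.
ΔRT = b·(H₀ − H) = 150 × 0.3762 = 56.42 ms.

56 ms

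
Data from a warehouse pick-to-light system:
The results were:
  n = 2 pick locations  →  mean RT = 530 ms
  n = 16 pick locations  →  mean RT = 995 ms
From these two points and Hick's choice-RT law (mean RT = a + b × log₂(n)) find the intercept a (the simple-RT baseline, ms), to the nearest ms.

The slope on a log₂ axis is (995 − 530) / (4 − 1) = 155 ms/bit.
Intercept: a = 530 − 155·log₂(2) = 375.000 ms.

375 ms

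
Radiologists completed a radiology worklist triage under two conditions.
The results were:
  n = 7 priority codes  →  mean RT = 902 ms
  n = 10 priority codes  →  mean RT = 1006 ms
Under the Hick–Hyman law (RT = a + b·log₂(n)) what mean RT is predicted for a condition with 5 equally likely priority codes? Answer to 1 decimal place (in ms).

803.9 ms

RT is linear in log₂ n, so two points fix the line:
  b = (1006 − 902) / (log₂ 10 − log₂ 7) = 104 / (3.3219 − 2.8074) = 202.109 ms/bit
  a = 902 − 202.109 × 2.8074 = 334.608 ms
Then RT(5) = 334.608 + 202.109 × log₂ 5 = 334.608 + 202.109 × 2.3219 ≈ 803.891 ms.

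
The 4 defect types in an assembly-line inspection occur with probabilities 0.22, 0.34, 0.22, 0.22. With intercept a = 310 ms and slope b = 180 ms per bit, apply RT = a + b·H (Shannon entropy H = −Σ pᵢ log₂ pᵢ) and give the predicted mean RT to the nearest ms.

665 ms

Entropy contributions −pᵢ log₂ pᵢ: 0.4806, 0.5292, 0.4806, 0.4806; sum H = 1.9709 bits.
RT = a + bH = 310 + 180·1.9709 = 664.76 ms.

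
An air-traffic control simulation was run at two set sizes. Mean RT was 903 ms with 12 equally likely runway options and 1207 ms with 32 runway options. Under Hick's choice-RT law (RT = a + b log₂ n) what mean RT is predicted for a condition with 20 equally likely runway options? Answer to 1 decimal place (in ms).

1061.3 ms

Solve the two-equation system in a and b:
  b = (1207 − 903) / (log₂ 32 − log₂ 12) = 304 / (5 − 3.5850) = 214.835 ms/bit
  a = 903 − 214.835 × 3.5850 = 132.824 ms
Then RT(20) = 132.824 + 214.835 × log₂ 20 = 132.824 + 214.835 × 4.3219 ≈ 1061.326 ms.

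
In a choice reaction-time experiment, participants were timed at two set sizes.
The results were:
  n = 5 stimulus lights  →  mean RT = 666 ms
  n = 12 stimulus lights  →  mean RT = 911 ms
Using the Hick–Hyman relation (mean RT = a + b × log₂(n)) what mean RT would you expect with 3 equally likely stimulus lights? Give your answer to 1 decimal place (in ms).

RT is linear in log₂ n, so two points fix the line:
  b = (911 − 666) / (log₂ 12 − log₂ 5) = 245 / (3.5850 − 2.3219) = 193.977 ms/bit
  a = 666 − 193.977 × 2.3219 = 215.599 ms
Then RT(3) = 215.599 + 193.977 × log₂ 3 = 215.599 + 193.977 × 1.5850 ≈ 523.045 ms.

523.0 ms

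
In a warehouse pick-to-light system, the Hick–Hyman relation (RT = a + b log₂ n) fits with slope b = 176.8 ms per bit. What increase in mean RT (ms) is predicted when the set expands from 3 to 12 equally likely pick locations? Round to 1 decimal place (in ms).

Only the slope matters, since a is common to both: ΔRT = b·log₂(n₂/n₁).
log₂(12) − log₂(3) = log₂(12/3) = log₂(4) = 2.
ΔRT = 176.8 × 2.0000 = 353.600 ms.

353.6 ms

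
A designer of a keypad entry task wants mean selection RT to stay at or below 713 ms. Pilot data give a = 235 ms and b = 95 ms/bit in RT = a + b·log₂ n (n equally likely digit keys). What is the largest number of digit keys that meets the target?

32

Information budget: (713 − 235)/95 = 5.0316 bits, so n ≤ 2^5.0316 = 32.708 → at most 32.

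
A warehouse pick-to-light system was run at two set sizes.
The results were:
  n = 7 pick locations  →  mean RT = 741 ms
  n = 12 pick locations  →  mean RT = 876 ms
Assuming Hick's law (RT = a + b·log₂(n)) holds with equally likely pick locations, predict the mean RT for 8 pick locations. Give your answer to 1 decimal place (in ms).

774.4 ms

RT is linear in log₂ n, so two points fix the line:
  b = (876 − 741) / (log₂ 12 − log₂ 7) = 135 / (3.5850 − 2.8074) = 173.609 ms/bit
  a = 741 − 173.609 × 2.8074 = 253.617 ms
Then RT(8) = 253.617 + 173.609 × log₂ 8 = 253.617 + 173.609 × 3 ≈ 774.445 ms.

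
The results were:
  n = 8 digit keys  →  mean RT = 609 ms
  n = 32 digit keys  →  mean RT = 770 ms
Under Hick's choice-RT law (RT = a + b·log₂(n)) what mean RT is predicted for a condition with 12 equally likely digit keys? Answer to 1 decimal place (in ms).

656.1 ms

Solve the two-equation system in a and b:
  b = (770 − 609) / (log₂ 32 − log₂ 8) = 161 / (5 − 3) = 80.500 ms/bit
  a = 609 − 80.500 × 3 = 367.500 ms
Then RT(12) = 367.500 + 80.500 × log₂ 12 = 367.500 + 80.500 × 3.5850 ≈ 656.089 ms.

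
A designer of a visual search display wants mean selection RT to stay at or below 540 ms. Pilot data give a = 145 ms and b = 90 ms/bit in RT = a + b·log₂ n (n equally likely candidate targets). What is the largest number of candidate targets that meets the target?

20

Information budget: (540 − 145)/90 = 4.3889 bits, so n ≤ 2^4.3889 = 20.950 → at most 20.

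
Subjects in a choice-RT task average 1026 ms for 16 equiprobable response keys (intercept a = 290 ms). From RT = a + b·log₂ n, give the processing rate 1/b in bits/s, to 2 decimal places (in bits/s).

Choice component = 1026 − 290 = 736 ms over log₂(16) = 4 bits.
b = 736 / 4 = 184.000 ms/bit, so 1/b = 5.435 bits/s.

5.43 bits/s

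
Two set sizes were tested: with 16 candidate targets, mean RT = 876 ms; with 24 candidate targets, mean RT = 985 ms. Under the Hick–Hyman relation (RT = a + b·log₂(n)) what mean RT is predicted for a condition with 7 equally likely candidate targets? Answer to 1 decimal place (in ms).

653.8 ms

RT is linear in log₂ n, so two points fix the line:
  b = (985 − 876) / (log₂ 24 − log₂ 16) = 109 / (4.5850 − 4) = 186.337 ms/bit
  a = 876 − 186.337 × 4 = 130.653 ms
Then RT(7) = 130.653 + 186.337 × log₂ 7 = 130.653 + 186.337 × 2.8074 ≈ 653.766 ms.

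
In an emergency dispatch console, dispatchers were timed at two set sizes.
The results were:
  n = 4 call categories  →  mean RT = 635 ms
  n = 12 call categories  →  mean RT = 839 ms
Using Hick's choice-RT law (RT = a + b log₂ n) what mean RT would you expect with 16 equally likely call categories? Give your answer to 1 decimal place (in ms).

892.4 ms

With log₂ n on the abscissa the relation is linear; from the two conditions:
  b = (839 − 635) / (log₂ 12 − log₂ 4) = 204 / (3.5850 − 2) = 128.710 ms/bit
  a = 635 − 128.710 × 2 = 377.581 ms
Then RT(16) = 377.581 + 128.710 × log₂ 16 = 377.581 + 128.710 × 4 ≈ 892.419 ms.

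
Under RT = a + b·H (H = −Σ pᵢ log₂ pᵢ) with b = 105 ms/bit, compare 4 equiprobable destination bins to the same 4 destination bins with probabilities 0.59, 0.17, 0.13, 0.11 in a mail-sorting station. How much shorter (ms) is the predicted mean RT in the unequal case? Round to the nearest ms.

40 ms

The RT saving is b·ΔH. Equiprobable H₀ = log₂(4) = 2.0000 bits; with the given probabilities H = 1.6166 bits.
b·(H₀ − H) = 105 × (2.0000 − 1.6166) = 40.25 ms.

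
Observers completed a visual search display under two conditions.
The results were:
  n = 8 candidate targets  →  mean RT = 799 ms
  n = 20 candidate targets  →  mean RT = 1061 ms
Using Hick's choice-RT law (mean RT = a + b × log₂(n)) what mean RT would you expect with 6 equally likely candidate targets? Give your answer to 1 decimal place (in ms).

With log₂ n on the abscissa the relation is linear; from the two conditions:
  b = (1061 − 799) / (log₂ 20 − log₂ 8) = 262 / (4.3219 − 3) = 198.195 ms/bit
  a = 799 − 198.195 × 3 = 204.414 ms
Then RT(6) = 204.414 + 198.195 × log₂ 6 = 204.414 + 198.195 × 2.5850 ≈ 716.741 ms.

716.7 ms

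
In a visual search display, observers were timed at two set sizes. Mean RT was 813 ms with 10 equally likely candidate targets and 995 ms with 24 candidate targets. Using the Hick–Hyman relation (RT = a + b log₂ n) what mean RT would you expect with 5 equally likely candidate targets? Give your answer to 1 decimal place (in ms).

With log₂ n on the abscissa the relation is linear; from the two conditions:
  b = (995 − 813) / (log₂ 24 − log₂ 10) = 182 / (4.5850 − 3.3219) = 144.097 ms/bit
  a = 813 − 144.097 × 3.3219 = 334.319 ms
Then RT(5) = 334.319 + 144.097 × log₂ 5 = 334.319 + 144.097 × 2.3219 ≈ 668.903 ms.

668.9 ms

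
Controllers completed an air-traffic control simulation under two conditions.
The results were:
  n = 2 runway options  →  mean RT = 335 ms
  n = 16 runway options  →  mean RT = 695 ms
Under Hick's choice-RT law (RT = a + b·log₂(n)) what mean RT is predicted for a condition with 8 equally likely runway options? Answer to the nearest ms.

575 ms

With log₂ n on the abscissa the relation is linear; from the two conditions:
  b = (695 − 335) / (log₂ 16 − log₂ 2) = 360 / (4 − 1) = 120 ms/bit
  a = 335 − 120 × 1 = 215 ms
Then RT(8) = 215 + 120 × log₂ 8 = 215 + 120 × 3 ≈ 575.000 ms.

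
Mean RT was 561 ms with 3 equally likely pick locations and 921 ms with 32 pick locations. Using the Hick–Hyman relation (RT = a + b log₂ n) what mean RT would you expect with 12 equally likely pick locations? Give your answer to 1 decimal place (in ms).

RT is linear in log₂ n, so two points fix the line:
  b = (921 − 561) / (log₂ 32 − log₂ 3) = 360 / (5 − 1.5850) = 105.416 ms/bit
  a = 561 − 105.416 × 1.5850 = 393.919 ms
Then RT(12) = 393.919 + 105.416 × log₂ 12 = 393.919 + 105.416 × 3.5850 ≈ 771.832 ms.

771.8 ms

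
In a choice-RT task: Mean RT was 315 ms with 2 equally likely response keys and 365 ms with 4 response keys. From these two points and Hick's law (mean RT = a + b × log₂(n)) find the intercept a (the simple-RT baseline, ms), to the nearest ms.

b = (RT₂ − RT₁)/(log₂ n₂ − log₂ n₁) = (365 − 315)/(2 − 1) = 50 ms/bit.
Intercept: a = 315 − 50·log₂(2) = 265.000 ms.

265 ms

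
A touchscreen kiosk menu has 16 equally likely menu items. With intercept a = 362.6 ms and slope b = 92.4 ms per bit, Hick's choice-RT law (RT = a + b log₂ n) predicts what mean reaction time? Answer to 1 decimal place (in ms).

732.2 ms

log₂(16) = 4 bits, so RT = 362.6 + 92.4 × 4 ≈ 732.200 ms.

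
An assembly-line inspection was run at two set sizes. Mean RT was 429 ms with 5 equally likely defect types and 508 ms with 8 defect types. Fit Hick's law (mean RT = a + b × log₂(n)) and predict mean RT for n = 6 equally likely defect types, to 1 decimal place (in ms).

With log₂ n on the abscissa the relation is linear; from the two conditions:
  b = (508 − 429) / (log₂ 8 − log₂ 5) = 79 / (3 − 2.3219) = 116.507 ms/bit
  a = 429 − 116.507 × 2.3219 = 158.480 ms
Then RT(6) = 158.480 + 116.507 × log₂ 6 = 158.480 + 116.507 × 2.5850 ≈ 459.645 ms.

459.6 ms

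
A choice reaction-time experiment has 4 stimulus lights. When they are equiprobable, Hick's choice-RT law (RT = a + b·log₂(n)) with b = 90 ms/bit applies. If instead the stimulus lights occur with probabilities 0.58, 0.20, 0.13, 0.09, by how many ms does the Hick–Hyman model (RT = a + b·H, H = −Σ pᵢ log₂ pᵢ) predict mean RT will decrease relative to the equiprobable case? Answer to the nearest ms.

35 ms

The RT saving is b·ΔH. Equiprobable H₀ = log₂(4) = 2.0000 bits; with the given probabilities H = 1.6155 bits.
b·(H₀ − H) = 90 × (2.0000 − 1.6155) = 34.61 ms.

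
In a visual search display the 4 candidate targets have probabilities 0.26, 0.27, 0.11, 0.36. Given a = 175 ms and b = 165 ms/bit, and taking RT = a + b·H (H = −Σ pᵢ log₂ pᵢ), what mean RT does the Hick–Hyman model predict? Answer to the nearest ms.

Entropy contributions −pᵢ log₂ pᵢ: 0.5053, 0.5100, 0.3503, 0.5306; sum H = 1.8962 bits.
RT = a + bH = 175 + 165·1.8962 = 487.87 ms.

488 ms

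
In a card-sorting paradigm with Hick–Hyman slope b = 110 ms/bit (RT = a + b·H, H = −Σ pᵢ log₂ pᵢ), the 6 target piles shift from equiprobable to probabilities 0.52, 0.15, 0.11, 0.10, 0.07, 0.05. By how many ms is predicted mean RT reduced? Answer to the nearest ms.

The RT saving is b·ΔH. Equiprobable H₀ = log₂(6) = 2.5850 bits; with the given probabilities H = 2.0683 bits.
b·(H₀ − H) = 110 × (2.5850 − 2.0683) = 56.84 ms.

57 ms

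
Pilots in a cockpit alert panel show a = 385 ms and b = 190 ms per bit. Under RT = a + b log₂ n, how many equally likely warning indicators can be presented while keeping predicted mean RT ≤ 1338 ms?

Information budget: (1338 − 385)/190 = 5.0158 bits, so n ≤ 2^5.0158 = 32.352 → at most 32.

32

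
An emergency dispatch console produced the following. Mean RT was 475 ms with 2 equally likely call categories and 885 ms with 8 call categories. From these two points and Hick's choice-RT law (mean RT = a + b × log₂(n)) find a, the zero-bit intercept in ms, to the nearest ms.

270 ms

The slope on a log₂ axis is (885 − 475) / (3 − 1) = 205 ms/bit.
a = RT₁ − b·log₂ n₁ = 475 − 205 × 1 = 270.000 ms.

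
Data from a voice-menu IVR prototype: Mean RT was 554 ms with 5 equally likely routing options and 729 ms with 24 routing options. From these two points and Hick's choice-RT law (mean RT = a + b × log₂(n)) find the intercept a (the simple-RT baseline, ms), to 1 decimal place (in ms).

The slope on a log₂ axis is (729 − 554) / (4.5850 − 2.3219) = 77.330 ms/bit.
a = RT₁ − b·log₂ n₁ = 554 − 77.330 × 2.3219 = 374.446 ms.

374.4 ms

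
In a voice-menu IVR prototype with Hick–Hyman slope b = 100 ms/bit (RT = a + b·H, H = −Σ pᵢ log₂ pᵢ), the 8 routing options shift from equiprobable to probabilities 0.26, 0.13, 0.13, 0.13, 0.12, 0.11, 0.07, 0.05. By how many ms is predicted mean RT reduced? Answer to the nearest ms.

The RT saving is b·ΔH. Equiprobable H₀ = log₂(8) = 3.0000 bits; with the given probabilities H = 2.8552 bits.
b·(H₀ − H) = 100 × (3.0000 − 2.8552) = 14.48 ms.

14 ms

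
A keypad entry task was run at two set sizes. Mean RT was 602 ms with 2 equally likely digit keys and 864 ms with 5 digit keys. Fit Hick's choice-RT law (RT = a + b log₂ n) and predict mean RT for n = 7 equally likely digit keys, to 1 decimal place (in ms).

960.2 ms

With log₂ n on the abscissa the relation is linear; from the two conditions:
  b = (864 − 602) / (log₂ 5 − log₂ 2) = 262 / (2.3219 − 1) = 198.195 ms/bit
  a = 602 − 198.195 × 1 = 403.805 ms
Then RT(7) = 403.805 + 198.195 × log₂ 7 = 403.805 + 198.195 × 2.8074 ≈ 960.209 ms.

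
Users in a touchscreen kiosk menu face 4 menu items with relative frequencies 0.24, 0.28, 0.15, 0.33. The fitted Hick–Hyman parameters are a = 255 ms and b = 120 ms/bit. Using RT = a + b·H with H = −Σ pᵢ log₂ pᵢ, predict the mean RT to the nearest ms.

Entropy contributions −pᵢ log₂ pᵢ: 0.4941, 0.5142, 0.4105, 0.5278; sum H = 1.9467 bits.
RT = a + bH = 255 + 120·1.9467 = 488.61 ms.

489 ms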